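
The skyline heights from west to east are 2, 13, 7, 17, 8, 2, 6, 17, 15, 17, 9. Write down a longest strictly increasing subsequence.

2, 7, 8, 15, 17

Patience tails give the LIS length; then backtrack through the dp parents:
2 → extends → [2]
13 → extends → [2, 13]
7 → replaces 13 → [2, 7]
17 → extends → [2, 7, 17]
8 → replaces 17 → [2, 7, 8]
2 → already a tail → [2, 7, 8]
6 → replaces 7 → [2, 6, 8]
17 → extends → [2, 6, 8, 17]
15 → replaces 17 → [2, 6, 8, 15]
17 → extends → [2, 6, 8, 15, 17]
9 → replaces 15 → [2, 6, 8, 9, 17]
Length 5; one witness is 2, 7, 8, 15, 17.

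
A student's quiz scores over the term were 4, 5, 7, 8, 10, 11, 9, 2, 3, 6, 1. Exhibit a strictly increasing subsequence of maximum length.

Patience tails give the LIS length; then backtrack through the dp parents:
4 → extends → [4]
5 → extends → [4, 5]
7 → extends → [4, 5, 7]
8 → extends → [4, 5, 7, 8]
10 → extends → [4, 5, 7, 8, 10]
11 → extends → [4, 5, 7, 8, 10, 11]
9 → replaces 10 → [4, 5, 7, 8, 9, 11]
2 → replaces 4 → [2, 5, 7, 8, 9, 11]
3 → replaces 5 → [2, 3, 7, 8, 9, 11]
6 → replaces 7 → [2, 3, 6, 8, 9, 11]
1 → replaces 2 → [1, 3, 6, 8, 9, 11]
Length 6; one witness is 4, 5, 7, 8, 10, 11.

4, 5, 7, 8, 10, 11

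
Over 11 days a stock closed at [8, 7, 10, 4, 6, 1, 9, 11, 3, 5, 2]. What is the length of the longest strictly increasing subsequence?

4

Let dp[i] be the length of the longest such subsequence ending at index i:
i:      1  2  3  4  5  6  7  8  9 10 11
a[i]:   8  7 10  4  6  1  9 11  3  5  2
dp:     1  1  2  1  2  1  3  4  2  3  2
Maximum dp value is 4.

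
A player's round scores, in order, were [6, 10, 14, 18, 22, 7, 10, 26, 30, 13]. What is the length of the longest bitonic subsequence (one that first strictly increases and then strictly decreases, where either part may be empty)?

8

inc[i] = longest strictly increasing subsequence ending at i; dec[i] = longest strictly decreasing subsequence starting at i:
i:      1  2  3  4  5  6  7  8  9 10
a[i]:   6 10 14 18 22  7 10 26 30 13
inc:    1  2  3  4  5  2  3  6  7  4
dec:    1  2  2  2  2  1  1  2  2  1
Best peak at i=9 (value 30): inc=7, dec=2, length 7+2−1 = 8.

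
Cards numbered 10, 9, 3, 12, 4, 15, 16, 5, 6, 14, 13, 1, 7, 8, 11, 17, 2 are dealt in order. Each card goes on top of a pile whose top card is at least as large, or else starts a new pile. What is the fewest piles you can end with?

Place each on the leftmost legal pile:
10 → new pile 1 (tops now [10])
9 → pile 1 (tops now [9])
3 → pile 1 (tops now [3])
12 → new pile 2 (tops now [3, 12])
4 → pile 2 (tops now [3, 4])
15 → new pile 3 (tops now [3, 4, 15])
16 → new pile 4 (tops now [3, 4, 15, 16])
5 → pile 3 (tops now [3, 4, 5, 16])
6 → pile 4 (tops now [3, 4, 5, 6])
14 → new pile 5 (tops now [3, 4, 5, 6, 14])
13 → pile 5 (tops now [3, 4, 5, 6, 13])
1 → pile 1 (tops now [1, 4, 5, 6, 13])
7 → pile 5 (tops now [1, 4, 5, 6, 7])
8 → new pile 6 (tops now [1, 4, 5, 6, 7, 8])
11 → new pile 7 (tops now [1, 4, 5, 6, 7, 8, 11])
17 → new pile 8 (tops now [1, 4, 5, 6, 7, 8, 11, 17])
2 → pile 2 (tops now [1, 2, 5, 6, 7, 8, 11, 17])
Eight piles.

8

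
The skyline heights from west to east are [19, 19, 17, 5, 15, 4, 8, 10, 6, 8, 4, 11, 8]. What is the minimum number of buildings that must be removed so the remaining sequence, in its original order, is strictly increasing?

Fewest deletions = n − (longest strictly increasing subsequence).
Patience tails:
19 → extends → [19]
19 → already a tail → [19]
17 → replaces 19 → [17]
5 → replaces 17 → [5]
15 → extends → [5, 15]
4 → replaces 5 → [4, 15]
8 → replaces 15 → [4, 8]
10 → extends → [4, 8, 10]
6 → replaces 8 → [4, 6, 10]
8 → replaces 10 → [4, 6, 8]
4 → already a tail → [4, 6, 8]
11 → extends → [4, 6, 8, 11]
8 → already a tail → [4, 6, 8, 11]
Longest strictly increasing subsequence has length 4, so deletions = 13 − 4 = 9.

9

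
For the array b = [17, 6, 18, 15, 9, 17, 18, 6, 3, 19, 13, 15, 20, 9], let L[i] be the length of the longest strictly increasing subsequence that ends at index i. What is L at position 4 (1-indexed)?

dp[i] = 1 + max{dp[j] : j<i, b[j]<b[i]} (or 1 if no such j):
i:      1  2  3  4  5  6  7  8  9 10 11 12 13 14
b[i]:  17  6 18 15  9 17 18  6  3 19 13 15 20  9
dp:     1  1  2  2  2  3  4  1  1  5  3  4  6  2
At index 4 the value is 2.

2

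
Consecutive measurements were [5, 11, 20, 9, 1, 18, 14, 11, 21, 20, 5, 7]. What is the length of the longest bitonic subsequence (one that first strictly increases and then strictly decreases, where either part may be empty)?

7

inc[i] = longest strictly increasing subsequence ending at i; dec[i] = longest strictly decreasing subsequence starting at i:
i:      1  2  3  4  5  6  7  8  9 10 11 12
a[i]:   5 11 20  9  1 18 14 11 21 20  5  7
inc:    1  2  3  2  1  3  3  3  4  4  2  3
dec:    2  3  5  2  1  4  3  2  3  2  1  1
Best peak at i=3 (value 20): inc=3, dec=5, length 3+5−1 = 7.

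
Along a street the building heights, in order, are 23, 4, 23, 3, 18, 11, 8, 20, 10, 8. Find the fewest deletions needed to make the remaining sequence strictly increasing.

Fewest deletions = n − (longest strictly increasing subsequence).
i:      1  2  3  4  5  6  7  8  9 10
a[i]:  23  4 23  3 18 11  8 20 10  8
dp:     1  1  2  1  2  2  2  3  3  2
max dp = 3, so deletions = 10 − 3 = 7.

7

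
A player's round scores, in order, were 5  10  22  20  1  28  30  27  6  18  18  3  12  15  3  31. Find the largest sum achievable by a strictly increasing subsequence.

126

Let S[i] be the best sum of a strictly increasing subsequence ending at i:
i:       1   2   3   4   5   6   7   8   9  10  11  12  13  14  15  16
a[i]:    5  10  22  20   1  28  30  27   6  18  18   3  12  15   3  31
S:       5  15  37  35   1  65  95  64  11  33  33   4  27  42   4 126
Maximum is 126 (e.g. 5 + 10 + 22 + 28 + 30 + 31).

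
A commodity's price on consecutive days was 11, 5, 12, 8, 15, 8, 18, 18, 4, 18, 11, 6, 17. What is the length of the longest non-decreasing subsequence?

Track the smallest tail for each achievable length (allowing ties):
11 → extends → [11]
5 → replaces 11 → [5]
12 → extends → [5, 12]
8 → replaces 12 → [5, 8]
15 → extends → [5, 8, 15]
8 → replaces 15 → [5, 8, 8]
18 → extends → [5, 8, 8, 18]
18 → extends → [5, 8, 8, 18, 18]
4 → replaces 5 → [4, 8, 8, 18, 18]
18 → extends → [4, 8, 8, 18, 18, 18]
11 → replaces 18 → [4, 8, 8, 11, 18, 18]
6 → replaces 8 → [4, 6, 8, 11, 18, 18]
17 → replaces 18 → [4, 6, 8, 11, 17, 18]
Six tails, so the longest non-decreasing subsequence has length 6 (e.g. 11, 12, 15, 18, 18, 18).

6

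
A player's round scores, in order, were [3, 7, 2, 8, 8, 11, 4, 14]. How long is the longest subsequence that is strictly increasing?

Track the smallest tail for each achievable length (strict):
3 → extends → [3]
7 → extends → [3, 7]
2 → replaces 3 → [2, 7]
8 → extends → [2, 7, 8]
8 → already a tail → [2, 7, 8]
11 → extends → [2, 7, 8, 11]
4 → replaces 7 → [2, 4, 8, 11]
14 → extends → [2, 4, 8, 11, 14]
Five tails, so the longest strictly increasing subsequence has length 5 (e.g. 3, 7, 8, 11, 14).

5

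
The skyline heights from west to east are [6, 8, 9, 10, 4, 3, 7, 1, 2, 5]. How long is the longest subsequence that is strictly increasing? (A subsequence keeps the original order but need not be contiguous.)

Track the smallest tail for each achievable length (strict):
6 → extends → [6]
8 → extends → [6, 8]
9 → extends → [6, 8, 9]
10 → extends → [6, 8, 9, 10]
4 → replaces 6 → [4, 8, 9, 10]
3 → replaces 4 → [3, 8, 9, 10]
7 → replaces 8 → [3, 7, 9, 10]
1 → replaces 3 → [1, 7, 9, 10]
2 → replaces 7 → [1, 2, 9, 10]
5 → replaces 9 → [1, 2, 5, 10]
Four tails, so the longest strictly increasing subsequence has length 4 (e.g. 6, 8, 9, 10).

4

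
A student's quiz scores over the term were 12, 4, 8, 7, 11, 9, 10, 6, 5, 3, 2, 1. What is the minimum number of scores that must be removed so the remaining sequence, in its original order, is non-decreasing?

8

Fewest deletions = n − (longest non-decreasing subsequence).
i:      1  2  3  4  5  6  7  8  9 10 11 12
a[i]:  12  4  8  7 11  9 10  6  5  3  2  1
dp:     1  1  2  2  3  3  4  2  2  1  1  1
max dp = 4, so deletions = 12 − 4 = 8.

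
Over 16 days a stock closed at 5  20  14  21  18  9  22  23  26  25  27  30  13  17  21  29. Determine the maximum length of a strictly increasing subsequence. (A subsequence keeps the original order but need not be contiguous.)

Let dp[i] be the length of the longest such subsequence ending at index i:
i:      1  2  3  4  5  6  7  8  9 10 11 12 13 14 15 16
a[i]:   5 20 14 21 18  9 22 23 26 25 27 30 13 17 21 29
dp:     1  2  2  3  3  2  4  5  6  6  7  8  3  4  5  8
Maximum dp value is 8.

8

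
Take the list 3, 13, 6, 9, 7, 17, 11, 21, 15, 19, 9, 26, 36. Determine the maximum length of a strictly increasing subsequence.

8

Track the smallest tail for each achievable length (strict):
3 → extends → [3]
13 → extends → [3, 13]
6 → replaces 13 → [3, 6]
9 → extends → [3, 6, 9]
7 → replaces 9 → [3, 6, 7]
17 → extends → [3, 6, 7, 17]
11 → replaces 17 → [3, 6, 7, 11]
21 → extends → [3, 6, 7, 11, 21]
15 → replaces 21 → [3, 6, 7, 11, 15]
19 → extends → [3, 6, 7, 11, 15, 19]
9 → replaces 11 → [3, 6, 7, 9, 15, 19]
26 → extends → [3, 6, 7, 9, 15, 19, 26]
36 → extends → [3, 6, 7, 9, 15, 19, 26, 36]
Eight tails, so the longest strictly increasing subsequence has length 8 (e.g. 3, 6, 9, 11, 15, 19, 26, 36).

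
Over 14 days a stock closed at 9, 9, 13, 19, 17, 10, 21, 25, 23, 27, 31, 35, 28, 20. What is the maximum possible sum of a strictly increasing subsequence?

Let S[i] be the best sum of a strictly increasing subsequence ending at i:
i:       1   2   3   4   5   6   7   8   9  10  11  12  13  14
a[i]:    9   9  13  19  17  10  21  25  23  27  31  35  28  20
S:       9   9  22  41  39  19  62  87  85 114 145 180 142  61
Maximum is 180 (e.g. 9 + 13 + 19 + 21 + 25 + 27 + 31 + 35).

180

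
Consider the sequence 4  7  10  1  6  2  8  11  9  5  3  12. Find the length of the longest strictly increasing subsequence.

Track the smallest tail for each achievable length (strict):
4 → extends → [4]
7 → extends → [4, 7]
10 → extends → [4, 7, 10]
1 → replaces 4 → [1, 7, 10]
6 → replaces 7 → [1, 6, 10]
2 → replaces 6 → [1, 2, 10]
8 → replaces 10 → [1, 2, 8]
11 → extends → [1, 2, 8, 11]
9 → replaces 11 → [1, 2, 8, 9]
5 → replaces 8 → [1, 2, 5, 9]
3 → replaces 5 → [1, 2, 3, 9]
12 → extends → [1, 2, 3, 9, 12]
Five tails, so the longest strictly increasing subsequence has length 5 (e.g. 4, 7, 10, 11, 12).

5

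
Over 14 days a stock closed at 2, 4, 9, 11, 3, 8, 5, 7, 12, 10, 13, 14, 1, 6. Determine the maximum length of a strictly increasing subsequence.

Track the smallest tail for each achievable length (strict):
2 → extends → [2]
4 → extends → [2, 4]
9 → extends → [2, 4, 9]
11 → extends → [2, 4, 9, 11]
3 → replaces 4 → [2, 3, 9, 11]
8 → replaces 9 → [2, 3, 8, 11]
5 → replaces 8 → [2, 3, 5, 11]
7 → replaces 11 → [2, 3, 5, 7]
12 → extends → [2, 3, 5, 7, 12]
10 → replaces 12 → [2, 3, 5, 7, 10]
13 → extends → [2, 3, 5, 7, 10, 13]
14 → extends → [2, 3, 5, 7, 10, 13, 14]
1 → replaces 2 → [1, 3, 5, 7, 10, 13, 14]
6 → replaces 7 → [1, 3, 5, 6, 10, 13, 14]
Seven tails, so the longest strictly increasing subsequence has length 7 (e.g. 2, 4, 9, 11, 12, 13, 14).

7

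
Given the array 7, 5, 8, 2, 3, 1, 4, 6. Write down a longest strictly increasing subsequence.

2, 3, 4, 6

Patience tails give the LIS length; then backtrack through the dp parents:
7 → extends → [7]
5 → replaces 7 → [5]
8 → extends → [5, 8]
2 → replaces 5 → [2, 8]
3 → replaces 8 → [2, 3]
1 → replaces 2 → [1, 3]
4 → extends → [1, 3, 4]
6 → extends → [1, 3, 4, 6]
Length 4; one witness is 2, 3, 4, 6.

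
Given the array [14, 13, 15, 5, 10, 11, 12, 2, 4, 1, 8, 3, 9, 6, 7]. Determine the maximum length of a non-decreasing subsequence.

Track the smallest tail for each achievable length (allowing ties):
14 → extends → [14]
13 → replaces 14 → [13]
15 → extends → [13, 15]
5 → replaces 13 → [5, 15]
10 → replaces 15 → [5, 10]
11 → extends → [5, 10, 11]
12 → extends → [5, 10, 11, 12]
2 → replaces 5 → [2, 10, 11, 12]
4 → replaces 10 → [2, 4, 11, 12]
1 → replaces 2 → [1, 4, 11, 12]
8 → replaces 11 → [1, 4, 8, 12]
3 → replaces 4 → [1, 3, 8, 12]
9 → replaces 12 → [1, 3, 8, 9]
6 → replaces 8 → [1, 3, 6, 9]
7 → replaces 9 → [1, 3, 6, 7]
Four tails, so the longest non-decreasing subsequence has length 4 (e.g. 5, 10, 11, 12).

4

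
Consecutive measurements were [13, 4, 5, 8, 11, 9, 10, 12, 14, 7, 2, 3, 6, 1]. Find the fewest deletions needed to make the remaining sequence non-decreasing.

Fewest deletions = n − (longest non-decreasing subsequence).
i:      1  2  3  4  5  6  7  8  9 10 11 12 13 14
a[i]:  13  4  5  8 11  9 10 12 14  7  2  3  6  1
dp:     1  1  2  3  4  4  5  6  7  3  1  2  3  1
max dp = 7, so deletions = 14 − 7 = 7.

7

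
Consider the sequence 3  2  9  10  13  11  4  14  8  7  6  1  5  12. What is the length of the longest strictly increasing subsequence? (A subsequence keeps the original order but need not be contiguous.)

Track the smallest tail for each achievable length (strict):
3 → extends → [3]
2 → replaces 3 → [2]
9 → extends → [2, 9]
10 → extends → [2, 9, 10]
13 → extends → [2, 9, 10, 13]
11 → replaces 13 → [2, 9, 10, 11]
4 → replaces 9 → [2, 4, 10, 11]
14 → extends → [2, 4, 10, 11, 14]
8 → replaces 10 → [2, 4, 8, 11, 14]
7 → replaces 8 → [2, 4, 7, 11, 14]
6 → replaces 7 → [2, 4, 6, 11, 14]
1 → replaces 2 → [1, 4, 6, 11, 14]
5 → replaces 6 → [1, 4, 5, 11, 14]
12 → replaces 14 → [1, 4, 5, 11, 12]
Five tails, so the longest strictly increasing subsequence has length 5 (e.g. 3, 9, 10, 13, 14).

5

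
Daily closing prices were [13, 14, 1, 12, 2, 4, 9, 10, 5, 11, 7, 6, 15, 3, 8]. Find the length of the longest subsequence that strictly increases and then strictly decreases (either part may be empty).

9

inc[i] = longest strictly increasing subsequence ending at i; dec[i] = longest strictly decreasing subsequence starting at i:
i:      1  2  3  4  5  6  7  8  9 10 11 12 13 14 15
a[i]:  13 14  1 12  2  4  9 10  5 11  7  6 15  3  8
inc:    1  2  1  2  2  3  4  5  4  6  5  5  7  3  6
dec:    6  6  1  5  1  2  4  4  2  4  3  2  2  1  1
Best peak at i=10 (value 11): inc=6, dec=4, length 6+4−1 = 9.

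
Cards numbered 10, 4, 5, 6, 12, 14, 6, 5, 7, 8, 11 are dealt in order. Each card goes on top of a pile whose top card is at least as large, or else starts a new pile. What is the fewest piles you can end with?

Place each on the leftmost legal pile:
10 → new pile 1 (tops now [10])
4 → pile 1 (tops now [4])
5 → new pile 2 (tops now [4, 5])
6 → new pile 3 (tops now [4, 5, 6])
12 → new pile 4 (tops now [4, 5, 6, 12])
14 → new pile 5 (tops now [4, 5, 6, 12, 14])
6 → pile 3 (tops now [4, 5, 6, 12, 14])
5 → pile 2 (tops now [4, 5, 6, 12, 14])
7 → pile 4 (tops now [4, 5, 6, 7, 14])
8 → pile 5 (tops now [4, 5, 6, 7, 8])
11 → new pile 6 (tops now [4, 5, 6, 7, 8, 11])
Six piles.

6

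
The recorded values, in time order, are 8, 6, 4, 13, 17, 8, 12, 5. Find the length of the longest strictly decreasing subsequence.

Let dp[i] be the longest strictly decreasing subsequence ending at i:
i:      1  2  3  4  5  6  7  8
a[i]:   8  6  4 13 17  8 12  5
dp:     1  2  3  1  1  2  2  3
Maximum is 3.

3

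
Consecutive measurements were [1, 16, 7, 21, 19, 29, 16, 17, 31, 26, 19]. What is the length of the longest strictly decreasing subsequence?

3

Negate each value so 'decreasing' becomes 'increasing', then run patience tails on the negated sequence:
-1 → extends → [-1]
-16 → replaces -1 → [-16]
-7 → extends → [-16, -7]
-21 → replaces -16 → [-21, -7]
-19 → replaces -7 → [-21, -19]
-29 → replaces -21 → [-29, -19]
-16 → extends → [-29, -19, -16]
-17 → replaces -16 → [-29, -19, -17]
-31 → replaces -29 → [-31, -19, -17]
-26 → replaces -19 → [-31, -26, -17]
-19 → replaces -17 → [-31, -26, -19]
Three tails, so the longest strictly decreasing subsequence of the original has length 3.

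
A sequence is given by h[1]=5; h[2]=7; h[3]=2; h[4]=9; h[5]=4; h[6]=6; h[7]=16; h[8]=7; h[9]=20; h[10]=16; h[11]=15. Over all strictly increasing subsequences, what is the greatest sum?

57

Let S[i] be the best sum of a strictly increasing subsequence ending at i:
i:      1  2  3  4  5  6  7  8  9 10 11
h[i]:   5  7  2  9  4  6 16  7 20 16 15
S:      5 12  2 21  6 12 37 19 57 37 36
Maximum is 57 (e.g. 5 + 7 + 9 + 16 + 20).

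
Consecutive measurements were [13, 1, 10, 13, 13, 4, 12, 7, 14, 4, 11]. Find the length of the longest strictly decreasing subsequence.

4

Negate each value so 'decreasing' becomes 'increasing', then run patience tails on the negated sequence:
-13 → extends → [-13]
-1 → extends → [-13, -1]
-10 → replaces -1 → [-13, -10]
-13 → already a tail → [-13, -10]
-13 → already a tail → [-13, -10]
-4 → extends → [-13, -10, -4]
-12 → replaces -10 → [-13, -12, -4]
-7 → replaces -4 → [-13, -12, -7]
-14 → replaces -13 → [-14, -12, -7]
-4 → extends → [-14, -12, -7, -4]
-11 → replaces -7 → [-14, -12, -11, -4]
Four tails, so the longest strictly decreasing subsequence of the original has length 4.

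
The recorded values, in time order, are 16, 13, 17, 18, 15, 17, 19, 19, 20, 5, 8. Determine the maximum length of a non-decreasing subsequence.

6

Let dp[i] be the length of the longest such subsequence ending at index i:
i:      1  2  3  4  5  6  7  8  9 10 11
a[i]:  16 13 17 18 15 17 19 19 20  5  8
dp:     1  1  2  3  2  3  4  5  6  1  2
Maximum dp value is 6.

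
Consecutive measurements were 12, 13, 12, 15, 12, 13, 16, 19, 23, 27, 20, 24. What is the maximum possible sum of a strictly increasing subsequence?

125

Let S[i] be the best sum of a strictly increasing subsequence ending at i:
i:       1   2   3   4   5   6   7   8   9  10  11  12
a[i]:   12  13  12  15  12  13  16  19  23  27  20  24
S:      12  25  12  40  12  25  56  75  98 125  95 122
Maximum is 125 (e.g. 12 + 13 + 15 + 16 + 19 + 23 + 27).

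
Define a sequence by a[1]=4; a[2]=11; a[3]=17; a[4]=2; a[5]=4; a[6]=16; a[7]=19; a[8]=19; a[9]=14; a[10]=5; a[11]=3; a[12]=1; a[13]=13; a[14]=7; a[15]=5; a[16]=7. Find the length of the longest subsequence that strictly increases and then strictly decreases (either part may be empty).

8

inc[i] = longest strictly increasing subsequence ending at i; dec[i] = longest strictly decreasing subsequence starting at i:
i:      1  2  3  4  5  6  7  8  9 10 11 12 13 14 15 16
a[i]:   4 11 17  2  4 16 19 19 14  5  3  1 13  7  5  7
inc:    1  2  3  1  2  3  4  4  3  3  2  1  4  4  3  4
dec:    3  4  6  2  3  5  5  5  4  3  2  1  3  2  1  1
Best peak at i=3 (value 17): inc=3, dec=6, length 3+6−1 = 8.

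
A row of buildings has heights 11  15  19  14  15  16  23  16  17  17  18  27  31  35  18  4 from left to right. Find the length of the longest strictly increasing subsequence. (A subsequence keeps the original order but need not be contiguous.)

9

Let dp[i] be the length of the longest such subsequence ending at index i:
i:      1  2  3  4  5  6  7  8  9 10 11 12 13 14 15 16
a[i]:  11 15 19 14 15 16 23 16 17 17 18 27 31 35 18  4
dp:     1  2  3  2  3  4  5  4  5  5  6  7  8  9  6  1
Maximum dp value is 9.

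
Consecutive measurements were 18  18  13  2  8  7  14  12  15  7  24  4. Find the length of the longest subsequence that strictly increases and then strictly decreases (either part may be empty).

inc[i] = longest strictly increasing subsequence ending at i; dec[i] = longest strictly decreasing subsequence starting at i:
i:      1  2  3  4  5  6  7  8  9 10 11 12
a[i]:  18 18 13  2  8  7 14 12 15  7 24  4
inc:    1  1  1  1  2  2  3  3  4  2  5  2
dec:    5  5  4  1  3  2  4  3  3  2  2  1
Best peak at i=7 (value 14): inc=3, dec=4, length 3+4−1 = 6.

6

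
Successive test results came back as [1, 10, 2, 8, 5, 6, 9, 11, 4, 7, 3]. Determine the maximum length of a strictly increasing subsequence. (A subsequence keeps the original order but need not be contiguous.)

6

Let dp[i] be the length of the longest such subsequence ending at index i:
i:      1  2  3  4  5  6  7  8  9 10 11
a[i]:   1 10  2  8  5  6  9 11  4  7  3
dp:     1  2  2  3  3  4  5  6  3  5  3
Maximum dp value is 6.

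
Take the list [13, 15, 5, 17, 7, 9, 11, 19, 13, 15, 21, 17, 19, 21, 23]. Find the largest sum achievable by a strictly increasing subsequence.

140

Let S[i] be the best sum of a strictly increasing subsequence ending at i:
i:       1   2   3   4   5   6   7   8   9  10  11  12  13  14  15
a[i]:   13  15   5  17   7   9  11  19  13  15  21  17  19  21  23
S:      13  28   5  45  12  21  32  64  45  60  85  77  96 117 140
Maximum is 140 (e.g. 5 + 7 + 9 + 11 + 13 + 15 + 17 + 19 + 21 + 23).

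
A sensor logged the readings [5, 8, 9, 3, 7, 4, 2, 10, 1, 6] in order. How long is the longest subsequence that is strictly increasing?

Let dp[i] be the length of the longest such subsequence ending at index i:
i:      1  2  3  4  5  6  7  8  9 10
a[i]:   5  8  9  3  7  4  2 10  1  6
dp:     1  2  3  1  2  2  1  4  1  3
Maximum dp value is 4.

4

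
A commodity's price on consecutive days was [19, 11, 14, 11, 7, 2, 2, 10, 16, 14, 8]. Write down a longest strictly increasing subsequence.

Patience tails give the LIS length; then backtrack through the dp parents:
19 → extends → [19]
11 → replaces 19 → [11]
14 → extends → [11, 14]
11 → already a tail → [11, 14]
7 → replaces 11 → [7, 14]
2 → replaces 7 → [2, 14]
2 → already a tail → [2, 14]
10 → replaces 14 → [2, 10]
16 → extends → [2, 10, 16]
14 → replaces 16 → [2, 10, 14]
8 → replaces 10 → [2, 8, 14]
Length 3; one witness is 11, 14, 16.

11, 14, 16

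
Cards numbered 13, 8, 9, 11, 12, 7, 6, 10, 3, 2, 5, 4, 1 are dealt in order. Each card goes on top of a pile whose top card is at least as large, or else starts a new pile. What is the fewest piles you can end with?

4

Place each on the leftmost legal pile:
13 → new pile 1 (tops now [13])
8 → pile 1 (tops now [8])
9 → new pile 2 (tops now [8, 9])
11 → new pile 3 (tops now [8, 9, 11])
12 → new pile 4 (tops now [8, 9, 11, 12])
7 → pile 1 (tops now [7, 9, 11, 12])
6 → pile 1 (tops now [6, 9, 11, 12])
10 → pile 3 (tops now [6, 9, 10, 12])
3 → pile 1 (tops now [3, 9, 10, 12])
2 → pile 1 (tops now [2, 9, 10, 12])
5 → pile 2 (tops now [2, 5, 10, 12])
4 → pile 2 (tops now [2, 4, 10, 12])
1 → pile 1 (tops now [1, 4, 10, 12])
Four piles.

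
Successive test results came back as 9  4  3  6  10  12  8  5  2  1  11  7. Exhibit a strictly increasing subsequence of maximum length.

4, 6, 10, 12

Patience tails give the LIS length; then backtrack through the dp parents:
9 → extends → [9]
4 → replaces 9 → [4]
3 → replaces 4 → [3]
6 → extends → [3, 6]
10 → extends → [3, 6, 10]
12 → extends → [3, 6, 10, 12]
8 → replaces 10 → [3, 6, 8, 12]
5 → replaces 6 → [3, 5, 8, 12]
2 → replaces 3 → [2, 5, 8, 12]
1 → replaces 2 → [1, 5, 8, 12]
11 → replaces 12 → [1, 5, 8, 11]
7 → replaces 8 → [1, 5, 7, 11]
Length 4; one witness is 4, 6, 10, 12.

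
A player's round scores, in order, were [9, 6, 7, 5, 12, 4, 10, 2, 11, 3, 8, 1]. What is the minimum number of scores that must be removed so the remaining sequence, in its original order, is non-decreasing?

Fewest deletions = n − (longest non-decreasing subsequence).
Patience tails:
9 → extends → [9]
6 → replaces 9 → [6]
7 → extends → [6, 7]
5 → replaces 6 → [5, 7]
12 → extends → [5, 7, 12]
4 → replaces 5 → [4, 7, 12]
10 → replaces 12 → [4, 7, 10]
2 → replaces 4 → [2, 7, 10]
11 → extends → [2, 7, 10, 11]
3 → replaces 7 → [2, 3, 10, 11]
8 → replaces 10 → [2, 3, 8, 11]
1 → replaces 2 → [1, 3, 8, 11]
Longest non-decreasing subsequence has length 4, so deletions = 12 − 4 = 8.

8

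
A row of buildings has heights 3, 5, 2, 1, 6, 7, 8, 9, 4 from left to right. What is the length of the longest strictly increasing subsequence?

Track the smallest tail for each achievable length (strict):
3 → extends → [3]
5 → extends → [3, 5]
2 → replaces 3 → [2, 5]
1 → replaces 2 → [1, 5]
6 → extends → [1, 5, 6]
7 → extends → [1, 5, 6, 7]
8 → extends → [1, 5, 6, 7, 8]
9 → extends → [1, 5, 6, 7, 8, 9]
4 → replaces 5 → [1, 4, 6, 7, 8, 9]
Six tails, so the longest strictly increasing subsequence has length 6 (e.g. 3, 5, 6, 7, 8, 9).

6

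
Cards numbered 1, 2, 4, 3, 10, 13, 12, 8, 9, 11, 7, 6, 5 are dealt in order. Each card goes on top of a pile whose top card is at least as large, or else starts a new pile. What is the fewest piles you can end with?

6

Place each on the leftmost legal pile:
1 → new pile 1 (tops now [1])
2 → new pile 2 (tops now [1, 2])
4 → new pile 3 (tops now [1, 2, 4])
3 → pile 3 (tops now [1, 2, 3])
10 → new pile 4 (tops now [1, 2, 3, 10])
13 → new pile 5 (tops now [1, 2, 3, 10, 13])
12 → pile 5 (tops now [1, 2, 3, 10, 12])
8 → pile 4 (tops now [1, 2, 3, 8, 12])
9 → pile 5 (tops now [1, 2, 3, 8, 9])
11 → new pile 6 (tops now [1, 2, 3, 8, 9, 11])
7 → pile 4 (tops now [1, 2, 3, 7, 9, 11])
6 → pile 4 (tops now [1, 2, 3, 6, 9, 11])
5 → pile 4 (tops now [1, 2, 3, 5, 9, 11])
Six piles.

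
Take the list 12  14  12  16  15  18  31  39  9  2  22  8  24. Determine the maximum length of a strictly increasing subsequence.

Let dp[i] be the length of the longest such subsequence ending at index i:
i:      1  2  3  4  5  6  7  8  9 10 11 12 13
a[i]:  12 14 12 16 15 18 31 39  9  2 22  8 24
dp:     1  2  1  3  3  4  5  6  1  1  5  2  6
Maximum dp value is 6.

6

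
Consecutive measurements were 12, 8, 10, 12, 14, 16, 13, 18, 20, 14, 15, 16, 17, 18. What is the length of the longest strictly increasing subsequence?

Track the smallest tail for each achievable length (strict):
12 → extends → [12]
8 → replaces 12 → [8]
10 → extends → [8, 10]
12 → extends → [8, 10, 12]
14 → extends → [8, 10, 12, 14]
16 → extends → [8, 10, 12, 14, 16]
13 → replaces 14 → [8, 10, 12, 13, 16]
18 → extends → [8, 10, 12, 13, 16, 18]
20 → extends → [8, 10, 12, 13, 16, 18, 20]
14 → replaces 16 → [8, 10, 12, 13, 14, 18, 20]
15 → replaces 18 → [8, 10, 12, 13, 14, 15, 20]
16 → replaces 20 → [8, 10, 12, 13, 14, 15, 16]
17 → extends → [8, 10, 12, 13, 14, 15, 16, 17]
18 → extends → [8, 10, 12, 13, 14, 15, 16, 17, 18]
Nine tails, so the longest strictly increasing subsequence has length 9 (e.g. 8, 10, 12, 13, 14, 15, 16, 17, 18).

9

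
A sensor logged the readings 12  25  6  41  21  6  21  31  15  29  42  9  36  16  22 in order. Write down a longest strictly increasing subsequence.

12, 25, 41, 42

Patience tails give the LIS length; then backtrack through the dp parents:
12 → extends → [12]
25 → extends → [12, 25]
6 → replaces 12 → [6, 25]
41 → extends → [6, 25, 41]
21 → replaces 25 → [6, 21, 41]
6 → already a tail → [6, 21, 41]
21 → already a tail → [6, 21, 41]
31 → replaces 41 → [6, 21, 31]
15 → replaces 21 → [6, 15, 31]
29 → replaces 31 → [6, 15, 29]
42 → extends → [6, 15, 29, 42]
9 → replaces 15 → [6, 9, 29, 42]
36 → replaces 42 → [6, 9, 29, 36]
16 → replaces 29 → [6, 9, 16, 36]
22 → replaces 36 → [6, 9, 16, 22]
Length 4; one witness is 12, 25, 41, 42.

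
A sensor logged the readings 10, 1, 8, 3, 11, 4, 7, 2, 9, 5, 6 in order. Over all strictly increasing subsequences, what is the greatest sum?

24

Let S[i] be the best sum of a strictly increasing subsequence ending at i:
i:      1  2  3  4  5  6  7  8  9 10 11
a[i]:  10  1  8  3 11  4  7  2  9  5  6
S:     10  1  9  4 21  8 15  3 24 13 19
Maximum is 24 (e.g. 1 + 3 + 4 + 7 + 9).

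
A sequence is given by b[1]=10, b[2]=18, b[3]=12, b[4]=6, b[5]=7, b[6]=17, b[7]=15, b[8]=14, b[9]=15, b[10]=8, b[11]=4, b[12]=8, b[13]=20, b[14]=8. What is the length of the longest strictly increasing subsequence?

5

Let dp[i] be the length of the longest such subsequence ending at index i:
i:      1  2  3  4  5  6  7  8  9 10 11 12 13 14
b[i]:  10 18 12  6  7 17 15 14 15  8  4  8 20  8
dp:     1  2  2  1  2  3  3  3  4  3  1  3  5  3
Maximum dp value is 5.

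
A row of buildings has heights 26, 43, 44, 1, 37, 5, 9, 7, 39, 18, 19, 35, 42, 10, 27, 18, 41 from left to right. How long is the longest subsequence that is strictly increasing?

7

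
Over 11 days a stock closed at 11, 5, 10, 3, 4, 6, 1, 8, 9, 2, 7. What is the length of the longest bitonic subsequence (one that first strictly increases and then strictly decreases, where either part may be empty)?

inc[i] = longest strictly increasing subsequence ending at i; dec[i] = longest strictly decreasing subsequence starting at i:
i:      1  2  3  4  5  6  7  8  9 10 11
a[i]:  11  5 10  3  4  6  1  8  9  2  7
inc:    1  1  2  1  2  3  1  4  5  2  4
dec:    4  3  3  2  2  2  1  2  2  1  1
Best peak at i=9 (value 9): inc=5, dec=2, length 5+2−1 = 6.

6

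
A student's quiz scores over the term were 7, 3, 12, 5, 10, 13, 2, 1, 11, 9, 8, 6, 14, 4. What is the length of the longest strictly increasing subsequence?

5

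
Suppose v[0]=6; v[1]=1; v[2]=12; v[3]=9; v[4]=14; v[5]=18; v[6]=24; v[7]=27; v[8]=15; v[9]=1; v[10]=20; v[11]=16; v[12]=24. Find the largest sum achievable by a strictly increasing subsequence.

101

Let S[i] be the best sum of a strictly increasing subsequence ending at i:
i:       0   1   2   3   4   5   6   7   8   9  10  11  12
v[i]:    6   1  12   9  14  18  24  27  15   1  20  16  24
S:       6   1  18  15  32  50  74 101  47   1  70  63  94
Maximum is 101 (e.g. 6 + 12 + 14 + 18 + 24 + 27).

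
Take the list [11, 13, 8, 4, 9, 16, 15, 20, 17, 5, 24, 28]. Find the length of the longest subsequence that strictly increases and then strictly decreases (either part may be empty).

inc[i] = longest strictly increasing subsequence ending at i; dec[i] = longest strictly decreasing subsequence starting at i:
i:      1  2  3  4  5  6  7  8  9 10 11 12
a[i]:  11 13  8  4  9 16 15 20 17  5 24 28
inc:    1  2  1  1  2  3  3  4  4  2  5  6
dec:    3  3  2  1  2  3  2  3  2  1  1  1
Best peak at i=8 (value 20): inc=4, dec=3, length 4+3−1 = 6.

6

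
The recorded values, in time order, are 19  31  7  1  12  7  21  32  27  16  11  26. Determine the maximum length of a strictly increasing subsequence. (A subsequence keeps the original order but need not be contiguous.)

Let dp[i] be the length of the longest such subsequence ending at index i:
i:      1  2  3  4  5  6  7  8  9 10 11 12
a[i]:  19 31  7  1 12  7 21 32 27 16 11 26
dp:     1  2  1  1  2  2  3  4  4  3  3  4
Maximum dp value is 4.

4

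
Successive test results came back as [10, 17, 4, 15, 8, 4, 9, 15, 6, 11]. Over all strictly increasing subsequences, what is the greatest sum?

Let S[i] be the best sum of a strictly increasing subsequence ending at i:
i:      1  2  3  4  5  6  7  8  9 10
a[i]:  10 17  4 15  8  4  9 15  6 11
S:     10 27  4 25 12  4 21 36 10 32
Maximum is 36 (e.g. 4 + 8 + 9 + 15).

36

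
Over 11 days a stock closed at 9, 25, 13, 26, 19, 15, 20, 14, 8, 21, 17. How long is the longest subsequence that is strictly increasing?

5

Track the smallest tail for each achievable length (strict):
9 → extends → [9]
25 → extends → [9, 25]
13 → replaces 25 → [9, 13]
26 → extends → [9, 13, 26]
19 → replaces 26 → [9, 13, 19]
15 → replaces 19 → [9, 13, 15]
20 → extends → [9, 13, 15, 20]
14 → replaces 15 → [9, 13, 14, 20]
8 → replaces 9 → [8, 13, 14, 20]
21 → extends → [8, 13, 14, 20, 21]
17 → replaces 20 → [8, 13, 14, 17, 21]
Five tails, so the longest strictly increasing subsequence has length 5 (e.g. 9, 13, 19, 20, 21).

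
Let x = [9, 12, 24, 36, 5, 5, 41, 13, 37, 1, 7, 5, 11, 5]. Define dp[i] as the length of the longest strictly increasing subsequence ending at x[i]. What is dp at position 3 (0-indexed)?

dp[i] = 1 + max{dp[j] : j<i, x[j]<x[i]} (or 1 if no such j):
i:      0  1  2  3  4  5  6  7  8  9 10 11 12 13
x[i]:   9 12 24 36  5  5 41 13 37  1  7  5 11  5
dp:     1  2  3  4  1  1  5  3  5  1  2  2  3  2
At index 3 the value is 4.

4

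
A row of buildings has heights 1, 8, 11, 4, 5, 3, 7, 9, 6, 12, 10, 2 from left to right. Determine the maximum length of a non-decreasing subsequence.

Let dp[i] be the length of the longest such subsequence ending at index i:
i:      1  2  3  4  5  6  7  8  9 10 11 12
a[i]:   1  8 11  4  5  3  7  9  6 12 10  2
dp:     1  2  3  2  3  2  4  5  4  6  6  2
Maximum dp value is 6.

6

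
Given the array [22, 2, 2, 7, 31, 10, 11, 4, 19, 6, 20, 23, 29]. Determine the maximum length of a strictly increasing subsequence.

Track the smallest tail for each achievable length (strict):
22 → extends → [22]
2 → replaces 22 → [2]
2 → already a tail → [2]
7 → extends → [2, 7]
31 → extends → [2, 7, 31]
10 → replaces 31 → [2, 7, 10]
11 → extends → [2, 7, 10, 11]
4 → replaces 7 → [2, 4, 10, 11]
19 → extends → [2, 4, 10, 11, 19]
6 → replaces 10 → [2, 4, 6, 11, 19]
20 → extends → [2, 4, 6, 11, 19, 20]
23 → extends → [2, 4, 6, 11, 19, 20, 23]
29 → extends → [2, 4, 6, 11, 19, 20, 23, 29]
Eight tails, so the longest strictly increasing subsequence has length 8 (e.g. 2, 7, 10, 11, 19, 20, 23, 29).

8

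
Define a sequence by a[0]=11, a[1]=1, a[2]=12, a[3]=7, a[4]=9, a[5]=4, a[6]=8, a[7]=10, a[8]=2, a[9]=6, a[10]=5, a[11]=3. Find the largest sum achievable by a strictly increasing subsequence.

27

Let S[i] be the best sum of a strictly increasing subsequence ending at i:
i:      0  1  2  3  4  5  6  7  8  9 10 11
a[i]:  11  1 12  7  9  4  8 10  2  6  5  3
S:     11  1 23  8 17  5 16 27  3 11 10  6
Maximum is 27 (e.g. 1 + 7 + 9 + 10).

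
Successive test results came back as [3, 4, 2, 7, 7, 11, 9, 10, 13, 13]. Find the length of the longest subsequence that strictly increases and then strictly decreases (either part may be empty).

6

inc[i] = longest strictly increasing subsequence ending at i; dec[i] = longest strictly decreasing subsequence starting at i:
i:      1  2  3  4  5  6  7  8  9 10
a[i]:   3  4  2  7  7 11  9 10 13 13
inc:    1  2  1  3  3  4  4  5  6  6
dec:    2  2  1  1  1  2  1  1  1  1
Best peak at i=9 (value 13): inc=6, dec=1, length 6+1−1 = 6.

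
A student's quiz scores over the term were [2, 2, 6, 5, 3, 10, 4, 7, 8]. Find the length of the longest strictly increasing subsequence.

5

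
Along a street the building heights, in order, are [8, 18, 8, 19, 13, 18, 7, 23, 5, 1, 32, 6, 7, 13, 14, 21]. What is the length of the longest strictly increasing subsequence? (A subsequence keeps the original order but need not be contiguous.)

6

Let dp[i] be the length of the longest such subsequence ending at index i:
i:      1  2  3  4  5  6  7  8  9 10 11 12 13 14 15 16
a[i]:   8 18  8 19 13 18  7 23  5  1 32  6  7 13 14 21
dp:     1  2  1  3  2  3  1  4  1  1  5  2  3  4  5  6
Maximum dp value is 6.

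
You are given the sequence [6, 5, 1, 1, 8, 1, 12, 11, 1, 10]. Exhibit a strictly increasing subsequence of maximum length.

Patience tails give the LIS length; then backtrack through the dp parents:
6 → extends → [6]
5 → replaces 6 → [5]
1 → replaces 5 → [1]
1 → already a tail → [1]
8 → extends → [1, 8]
1 → already a tail → [1, 8]
12 → extends → [1, 8, 12]
11 → replaces 12 → [1, 8, 11]
1 → already a tail → [1, 8, 11]
10 → replaces 11 → [1, 8, 10]
Length 3; one witness is 6, 8, 12.

6, 8, 12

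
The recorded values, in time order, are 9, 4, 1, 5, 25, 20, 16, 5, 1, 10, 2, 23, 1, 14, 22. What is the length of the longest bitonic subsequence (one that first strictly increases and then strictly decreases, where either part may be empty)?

inc[i] = longest strictly increasing subsequence ending at i; dec[i] = longest strictly decreasing subsequence starting at i:
i:      1  2  3  4  5  6  7  8  9 10 11 12 13 14 15
a[i]:   9  4  1  5 25 20 16  5  1 10  2 23  1 14 22
inc:    1  1  1  2  3  3  3  2  1  3  2  4  1  4  5
dec:    4  3  1  3  6  5  4  3  1  3  2  2  1  1  1
Best peak at i=5 (value 25): inc=3, dec=6, length 3+6−1 = 8.

8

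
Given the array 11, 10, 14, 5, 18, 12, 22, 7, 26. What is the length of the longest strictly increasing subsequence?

Track the smallest tail for each achievable length (strict):
11 → extends → [11]
10 → replaces 11 → [10]
14 → extends → [10, 14]
5 → replaces 10 → [5, 14]
18 → extends → [5, 14, 18]
12 → replaces 14 → [5, 12, 18]
22 → extends → [5, 12, 18, 22]
7 → replaces 12 → [5, 7, 18, 22]
26 → extends → [5, 7, 18, 22, 26]
Five tails, so the longest strictly increasing subsequence has length 5 (e.g. 11, 14, 18, 22, 26).

5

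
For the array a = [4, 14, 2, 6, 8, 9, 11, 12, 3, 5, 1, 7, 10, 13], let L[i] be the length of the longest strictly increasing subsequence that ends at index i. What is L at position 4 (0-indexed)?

dp[i] = 1 + max{dp[j] : j<i, a[j]<a[i]} (or 1 if no such j):
i:      0  1  2  3  4  5  6  7  8  9 10 11 12 13
a[i]:   4 14  2  6  8  9 11 12  3  5  1  7 10 13
dp:     1  2  1  2  3  4  5  6  2  3  1  4  5  7
At index 4 the value is 3.

3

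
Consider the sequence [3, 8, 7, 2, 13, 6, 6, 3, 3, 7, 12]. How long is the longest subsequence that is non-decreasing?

5

Track the smallest tail for each achievable length (allowing ties):
3 → extends → [3]
8 → extends → [3, 8]
7 → replaces 8 → [3, 7]
2 → replaces 3 → [2, 7]
13 → extends → [2, 7, 13]
6 → replaces 7 → [2, 6, 13]
6 → replaces 13 → [2, 6, 6]
3 → replaces 6 → [2, 3, 6]
3 → replaces 6 → [2, 3, 3]
7 → extends → [2, 3, 3, 7]
12 → extends → [2, 3, 3, 7, 12]
Five tails, so the longest non-decreasing subsequence has length 5 (e.g. 3, 6, 6, 7, 12).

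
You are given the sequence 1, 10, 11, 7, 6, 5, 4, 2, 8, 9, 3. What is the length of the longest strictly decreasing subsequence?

Negate each value so 'decreasing' becomes 'increasing', then run patience tails on the negated sequence:
-1 → extends → [-1]
-10 → replaces -1 → [-10]
-11 → replaces -10 → [-11]
-7 → extends → [-11, -7]
-6 → extends → [-11, -7, -6]
-5 → extends → [-11, -7, -6, -5]
-4 → extends → [-11, -7, -6, -5, -4]
-2 → extends → [-11, -7, -6, -5, -4, -2]
-8 → replaces -7 → [-11, -8, -6, -5, -4, -2]
-9 → replaces -8 → [-11, -9, -6, -5, -4, -2]
-3 → replaces -2 → [-11, -9, -6, -5, -4, -3]
Six tails, so the longest strictly decreasing subsequence of the original has length 6.

6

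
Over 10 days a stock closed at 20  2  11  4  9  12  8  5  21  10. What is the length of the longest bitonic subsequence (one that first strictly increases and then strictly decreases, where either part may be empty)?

inc[i] = longest strictly increasing subsequence ending at i; dec[i] = longest strictly decreasing subsequence starting at i:
i:      1  2  3  4  5  6  7  8  9 10
a[i]:  20  2 11  4  9 12  8  5 21 10
inc:    1  1  2  2  3  4  3  3  5  4
dec:    5  1  4  1  3  3  2  1  2  1
Best peak at i=6 (value 12): inc=4, dec=3, length 4+3−1 = 6.

6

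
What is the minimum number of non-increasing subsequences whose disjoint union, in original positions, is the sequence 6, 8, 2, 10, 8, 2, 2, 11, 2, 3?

The minimum number of non-increasing subsequences covering a sequence equals the length of its longest strictly increasing subsequence.
LIS length is 4 (e.g. 6, 8, 10, 11), so 4 piles are needed.

4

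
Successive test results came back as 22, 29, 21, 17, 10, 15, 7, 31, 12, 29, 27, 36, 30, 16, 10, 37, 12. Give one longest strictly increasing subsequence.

Patience tails give the LIS length; then backtrack through the dp parents:
22 → extends → [22]
29 → extends → [22, 29]
21 → replaces 22 → [21, 29]
17 → replaces 21 → [17, 29]
10 → replaces 17 → [10, 29]
15 → replaces 29 → [10, 15]
7 → replaces 10 → [7, 15]
31 → extends → [7, 15, 31]
12 → replaces 15 → [7, 12, 31]
29 → replaces 31 → [7, 12, 29]
27 → replaces 29 → [7, 12, 27]
36 → extends → [7, 12, 27, 36]
30 → replaces 36 → [7, 12, 27, 30]
16 → replaces 27 → [7, 12, 16, 30]
10 → replaces 12 → [7, 10, 16, 30]
37 → extends → [7, 10, 16, 30, 37]
12 → replaces 16 → [7, 10, 12, 30, 37]
Length 5; one witness is 22, 29, 31, 36, 37.

22, 29, 31, 36, 37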